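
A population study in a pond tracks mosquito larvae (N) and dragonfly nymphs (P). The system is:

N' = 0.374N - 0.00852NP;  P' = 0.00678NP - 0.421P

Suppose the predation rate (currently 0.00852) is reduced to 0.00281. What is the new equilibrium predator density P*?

At the interior fixed point, setting dN/dt = 0 with N > 0 fixes P* = (prey growth rate)/(NP coefficient) — independent of the other coefficients.
With the change, P* = 0.374/0.00281 = 133; it rises from 43.9.

P* ≈ 133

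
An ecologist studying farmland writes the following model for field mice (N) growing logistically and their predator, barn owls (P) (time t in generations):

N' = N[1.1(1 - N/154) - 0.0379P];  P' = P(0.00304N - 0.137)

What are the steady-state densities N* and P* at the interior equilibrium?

From dP/dt = 0 with P > 0: 0.00304N* = 0.137, so N* = 45.1.
Substitute into dN/dt = 0: 1.1(1 - 45.1/154) = 0.0379P*.
The bracket is 0.707, giving P* = 0.778/0.0379 = 20.5.

N* ≈ 45.1, P* ≈ 20.5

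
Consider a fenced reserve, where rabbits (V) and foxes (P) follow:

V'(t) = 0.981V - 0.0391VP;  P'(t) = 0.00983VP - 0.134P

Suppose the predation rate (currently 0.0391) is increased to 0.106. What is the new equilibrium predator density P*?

At the interior fixed point, setting dV/dt = 0 with V > 0 fixes P* = (prey growth rate)/(VP coefficient) — independent of the other coefficients.
With the change, P* = 0.981/0.106 = 9.25; it falls from 25.1.

P* ≈ 9.25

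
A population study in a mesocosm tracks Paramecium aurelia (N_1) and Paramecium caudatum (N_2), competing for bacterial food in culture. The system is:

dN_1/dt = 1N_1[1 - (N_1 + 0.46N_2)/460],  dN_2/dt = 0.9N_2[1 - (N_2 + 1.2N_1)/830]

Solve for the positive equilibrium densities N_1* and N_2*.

Setting both brackets to zero gives the nullclines N_1 + 0.46N_2 = 460 and 1.2N_1 + N_2 = 830.
Substituting N_2 = 830 - 1.2N_1 into the first: N_1(1 - 0.46·1.2) = 460 - 0.46·830.
So N_1* = 78.2/0.448 = 175, and then N_2* = 830 - 1.2·175 = 621.

N_1* ≈ 175, N_2* ≈ 621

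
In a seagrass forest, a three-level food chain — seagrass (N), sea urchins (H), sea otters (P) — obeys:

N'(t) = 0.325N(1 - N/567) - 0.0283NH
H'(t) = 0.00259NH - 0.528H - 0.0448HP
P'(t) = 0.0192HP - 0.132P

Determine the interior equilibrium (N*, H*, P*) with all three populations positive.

From dP/dt = 0: 0.0192H* = 0.132, so H* = 6.88.
From dN/dt = 0: 0.325(1 - N*/567) = 0.0283·6.88, giving N* = 567·(1 - 0.599) = 228.
From dH/dt = 0: 0.00259·228 - 0.528 = 0.0448P*, so P* = 0.0614/0.0448 = 1.37.

N* ≈ 228, H* ≈ 6.88, P* ≈ 1.37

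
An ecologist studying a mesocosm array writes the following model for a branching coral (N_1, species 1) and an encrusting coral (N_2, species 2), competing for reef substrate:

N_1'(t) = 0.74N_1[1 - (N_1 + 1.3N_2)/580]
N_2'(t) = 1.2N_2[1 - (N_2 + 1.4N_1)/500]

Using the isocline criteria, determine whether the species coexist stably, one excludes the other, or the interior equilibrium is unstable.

Compare the nullcline intercepts: K1/α12 = 580/1.3 = 446 < K2 = 500; K2/α21 = 500/1.4 = 357 < K1 = 580.
Since both are reversed, neither can invade when rare; the interior point is a saddle.

unstable coexistence (outcome depends on initial conditions)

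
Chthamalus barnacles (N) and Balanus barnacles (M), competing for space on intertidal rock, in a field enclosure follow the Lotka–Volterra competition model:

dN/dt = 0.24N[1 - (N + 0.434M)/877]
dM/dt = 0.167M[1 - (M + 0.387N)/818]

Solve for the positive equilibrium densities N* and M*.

N* ≈ 627, M* ≈ 575

Setting both brackets to zero gives the nullclines N + 0.434M = 877 and 0.387N + M = 818.
Substituting M = 818 - 0.387N into the first: N(1 - 0.434·0.387) = 877 - 0.434·818.
So N* = 522/0.832 = 627, and then M* = 818 - 0.387·627 = 575.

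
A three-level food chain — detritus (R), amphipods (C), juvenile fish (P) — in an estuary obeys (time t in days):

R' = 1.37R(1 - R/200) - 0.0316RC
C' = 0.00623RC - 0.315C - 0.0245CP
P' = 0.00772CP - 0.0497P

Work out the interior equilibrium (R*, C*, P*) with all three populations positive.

R* ≈ 170, C* ≈ 6.44, P* ≈ 30.4

From dP/dt = 0: 0.00772C* = 0.0497, so C* = 6.44.
From dR/dt = 0: 1.37(1 - R*/200) = 0.0316·6.44, giving R* = 200·(1 - 0.148) = 170.
From dC/dt = 0: 0.00623·170 - 0.315 = 0.0245P*, so P* = 0.746/0.0245 = 30.4.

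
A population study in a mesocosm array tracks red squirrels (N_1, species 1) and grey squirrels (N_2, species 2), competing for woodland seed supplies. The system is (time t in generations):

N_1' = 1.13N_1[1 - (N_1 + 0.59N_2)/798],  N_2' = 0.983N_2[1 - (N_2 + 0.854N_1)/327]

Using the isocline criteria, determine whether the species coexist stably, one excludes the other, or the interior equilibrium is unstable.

species 1 excludes species 2

Compare the nullcline intercepts: K1/α12 = 798/0.59 = 1350 > K2 = 327; K2/α21 = 327/0.854 = 383 < K1 = 798.
Since the inequalities point opposite ways, species 1 can invade but species 2 cannot.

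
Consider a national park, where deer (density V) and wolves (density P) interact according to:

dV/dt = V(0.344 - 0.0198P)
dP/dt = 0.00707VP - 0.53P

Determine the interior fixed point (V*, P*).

Set dP/dt = 0 with P > 0: 0.00707V - 0.53 = 0, so V* = 0.53/0.00707 = 75.
Set dV/dt = 0 with V > 0: 0.344 - 0.0198P = 0, so P* = 0.344/0.0198 = 17.4.

V* ≈ 75, P* ≈ 17.4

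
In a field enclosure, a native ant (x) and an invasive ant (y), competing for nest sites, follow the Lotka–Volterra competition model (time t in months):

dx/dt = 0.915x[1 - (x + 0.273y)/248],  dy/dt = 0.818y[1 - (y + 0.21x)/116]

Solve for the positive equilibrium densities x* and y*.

x* ≈ 229, y* ≈ 67.8

Setting both brackets to zero gives the nullclines x + 0.273y = 248 and 0.21x + y = 116.
Substituting y = 116 - 0.21x into the first: x(1 - 0.273·0.21) = 248 - 0.273·116.
So x* = 216/0.943 = 229, and then y* = 116 - 0.21·229 = 67.8.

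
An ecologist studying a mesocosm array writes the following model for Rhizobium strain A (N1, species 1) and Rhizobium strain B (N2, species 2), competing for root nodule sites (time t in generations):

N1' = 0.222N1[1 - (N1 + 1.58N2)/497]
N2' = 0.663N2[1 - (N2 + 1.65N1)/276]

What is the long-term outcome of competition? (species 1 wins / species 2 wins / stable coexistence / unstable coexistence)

species 1 excludes species 2

Compare the nullcline intercepts: K1/α12 = 497/1.58 = 315 > K2 = 276; K2/α21 = 276/1.65 = 167 < K1 = 497.
Since the inequalities point opposite ways, species 1 can invade but species 2 cannot.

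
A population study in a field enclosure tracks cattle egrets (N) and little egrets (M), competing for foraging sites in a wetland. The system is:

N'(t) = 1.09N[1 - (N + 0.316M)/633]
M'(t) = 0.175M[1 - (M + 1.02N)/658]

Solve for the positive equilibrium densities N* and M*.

N* ≈ 627, M* ≈ 18.2

Setting both brackets to zero gives the nullclines N + 0.316M = 633 and 1.02N + M = 658.
Substituting M = 658 - 1.02N into the first: N(1 - 0.316·1.02) = 633 - 0.316·658.
So N* = 425/0.678 = 627, and then M* = 658 - 1.02·627 = 18.2.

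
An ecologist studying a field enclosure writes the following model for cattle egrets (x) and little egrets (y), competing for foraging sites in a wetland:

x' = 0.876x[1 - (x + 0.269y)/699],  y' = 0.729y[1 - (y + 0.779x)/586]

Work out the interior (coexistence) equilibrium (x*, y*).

x* ≈ 685, y* ≈ 52.5

Setting both brackets to zero gives the nullclines x + 0.269y = 699 and 0.779x + y = 586.
Substituting y = 586 - 0.779x into the first: x(1 - 0.269·0.779) = 699 - 0.269·586.
So x* = 541/0.79 = 685, and then y* = 586 - 0.779·685 = 52.5.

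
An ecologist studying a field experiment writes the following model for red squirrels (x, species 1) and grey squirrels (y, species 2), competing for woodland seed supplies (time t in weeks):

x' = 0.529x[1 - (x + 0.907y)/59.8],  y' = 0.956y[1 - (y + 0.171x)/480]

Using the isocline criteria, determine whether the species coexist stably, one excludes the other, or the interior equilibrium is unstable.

Compare the nullcline intercepts: K1/α12 = 59.8/0.907 = 65.9 < K2 = 480; K2/α21 = 480/0.171 = 2810 > K1 = 59.8.
Since the inequalities point opposite ways, species 2 can invade but species 1 cannot.

species 2 excludes species 1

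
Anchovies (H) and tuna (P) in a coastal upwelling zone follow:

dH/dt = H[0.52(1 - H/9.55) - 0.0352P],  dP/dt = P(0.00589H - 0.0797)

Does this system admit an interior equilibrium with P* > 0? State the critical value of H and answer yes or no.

The predator equation gives dP/dt > 0 only when H > 0.0797/0.00589 = 13.5.
Without the predator, H → K = 9.55. Since 9.55 < 13.5, the predator cannot invade.

Threshold H = 13.5; K < 13.5, so no, the predator goes extinct.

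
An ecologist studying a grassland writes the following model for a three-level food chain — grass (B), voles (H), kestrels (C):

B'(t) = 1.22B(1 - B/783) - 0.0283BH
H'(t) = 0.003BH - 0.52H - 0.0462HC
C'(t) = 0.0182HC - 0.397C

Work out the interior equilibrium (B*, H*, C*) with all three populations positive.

B* ≈ 387, H* ≈ 21.8, C* ≈ 13.9

From dC/dt = 0: 0.0182H* = 0.397, so H* = 21.8.
From dB/dt = 0: 1.22(1 - B*/783) = 0.0283·21.8, giving B* = 783·(1 - 0.506) = 387.
From dH/dt = 0: 0.003·387 - 0.52 = 0.0462C*, so C* = 0.64/0.0462 = 13.9.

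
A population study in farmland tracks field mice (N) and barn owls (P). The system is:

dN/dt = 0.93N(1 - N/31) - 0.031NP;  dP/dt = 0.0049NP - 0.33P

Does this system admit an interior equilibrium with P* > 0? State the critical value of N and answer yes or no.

The predator equation gives dP/dt > 0 only when N > 0.33/0.0049 = 67.3.
Without the predator, N → K = 31. Since 31 < 67.3, the predator cannot invade.

Threshold N = 67.3; K < 67.3, so no, the predator goes extinct.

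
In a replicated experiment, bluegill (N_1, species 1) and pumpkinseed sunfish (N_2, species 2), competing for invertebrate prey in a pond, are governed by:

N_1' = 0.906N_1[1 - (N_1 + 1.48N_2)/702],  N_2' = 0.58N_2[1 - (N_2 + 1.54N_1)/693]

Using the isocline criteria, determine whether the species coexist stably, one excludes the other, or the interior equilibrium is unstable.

Compare the nullcline intercepts: K1/α12 = 702/1.48 = 474 < K2 = 693; K2/α21 = 693/1.54 = 450 < K1 = 702.
Since both are reversed, neither can invade when rare; the interior point is a saddle.

unstable coexistence (outcome depends on initial conditions)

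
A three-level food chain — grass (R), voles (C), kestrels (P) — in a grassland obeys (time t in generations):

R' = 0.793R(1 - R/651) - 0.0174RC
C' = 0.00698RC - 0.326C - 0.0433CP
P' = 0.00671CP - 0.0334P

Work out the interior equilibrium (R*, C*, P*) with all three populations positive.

R* ≈ 580, C* ≈ 4.98, P* ≈ 86

From dP/dt = 0: 0.00671C* = 0.0334, so C* = 4.98.
From dR/dt = 0: 0.793(1 - R*/651) = 0.0174·4.98, giving R* = 651·(1 - 0.109) = 580.
From dC/dt = 0: 0.00698·580 - 0.326 = 0.0433P*, so P* = 3.72/0.0433 = 86.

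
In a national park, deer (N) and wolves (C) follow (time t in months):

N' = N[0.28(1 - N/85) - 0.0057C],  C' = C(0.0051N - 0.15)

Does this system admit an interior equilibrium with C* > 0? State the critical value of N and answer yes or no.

Threshold N = 29.4; K > 29.4, so yes, the predator persists.

The predator equation gives dC/dt > 0 only when N > 0.15/0.0051 = 29.4.
Without the predator, N → K = 85. Since 85 > 29.4, the predator can invade and persist.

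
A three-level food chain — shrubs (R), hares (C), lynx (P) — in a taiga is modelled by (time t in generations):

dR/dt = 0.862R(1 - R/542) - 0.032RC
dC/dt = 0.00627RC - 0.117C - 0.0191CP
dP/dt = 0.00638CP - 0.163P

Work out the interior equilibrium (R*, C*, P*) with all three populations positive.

R* ≈ 27.9, C* ≈ 25.5, P* ≈ 3.05

From dP/dt = 0: 0.00638C* = 0.163, so C* = 25.5.
From dR/dt = 0: 0.862(1 - R*/542) = 0.032·25.5, giving R* = 542·(1 - 0.948) = 27.9.
From dC/dt = 0: 0.00627·27.9 - 0.117 = 0.0191P*, so P* = 0.0582/0.0191 = 3.05.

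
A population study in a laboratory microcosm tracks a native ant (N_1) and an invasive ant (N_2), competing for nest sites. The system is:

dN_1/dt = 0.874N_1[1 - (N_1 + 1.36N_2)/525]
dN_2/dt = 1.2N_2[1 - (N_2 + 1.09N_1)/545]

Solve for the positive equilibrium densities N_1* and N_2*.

Setting both brackets to zero gives the nullclines N_1 + 1.36N_2 = 525 and 1.09N_1 + N_2 = 545.
Substituting N_2 = 545 - 1.09N_1 into the first: N_1(1 - 1.36·1.09) = 525 - 1.36·545.
So N_1* = -216/-0.482 = 448, and then N_2* = 545 - 1.09·448 = 56.5.

N_1* ≈ 448, N_2* ≈ 56.5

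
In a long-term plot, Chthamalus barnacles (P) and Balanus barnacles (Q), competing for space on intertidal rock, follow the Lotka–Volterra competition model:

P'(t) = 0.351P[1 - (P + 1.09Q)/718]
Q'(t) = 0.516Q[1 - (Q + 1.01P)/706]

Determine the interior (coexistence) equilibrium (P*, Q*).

Setting both brackets to zero gives the nullclines P + 1.09Q = 718 and 1.01P + Q = 706.
Substituting Q = 706 - 1.01P into the first: P(1 - 1.09·1.01) = 718 - 1.09·706.
So P* = -51.5/-0.101 = 511, and then Q* = 706 - 1.01·511 = 190.

P* ≈ 511, Q* ≈ 190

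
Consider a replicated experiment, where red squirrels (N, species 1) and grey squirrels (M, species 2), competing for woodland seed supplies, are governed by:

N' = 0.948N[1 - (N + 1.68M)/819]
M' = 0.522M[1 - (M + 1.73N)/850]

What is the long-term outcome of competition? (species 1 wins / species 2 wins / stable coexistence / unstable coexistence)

Compare the nullcline intercepts: K1/α12 = 819/1.68 = 488 < K2 = 850; K2/α21 = 850/1.73 = 491 < K1 = 819.
Since both are reversed, neither can invade when rare; the interior point is a saddle.

unstable coexistence (outcome depends on initial conditions)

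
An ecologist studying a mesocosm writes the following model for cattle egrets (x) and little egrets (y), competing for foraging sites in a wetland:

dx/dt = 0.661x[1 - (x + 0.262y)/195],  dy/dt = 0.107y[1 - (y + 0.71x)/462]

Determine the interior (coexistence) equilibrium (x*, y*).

Setting both brackets to zero gives the nullclines x + 0.262y = 195 and 0.71x + y = 462.
Substituting y = 462 - 0.71x into the first: x(1 - 0.262·0.71) = 195 - 0.262·462.
So x* = 74/0.814 = 90.9, and then y* = 462 - 0.71·90.9 = 397.

x* ≈ 90.9, y* ≈ 397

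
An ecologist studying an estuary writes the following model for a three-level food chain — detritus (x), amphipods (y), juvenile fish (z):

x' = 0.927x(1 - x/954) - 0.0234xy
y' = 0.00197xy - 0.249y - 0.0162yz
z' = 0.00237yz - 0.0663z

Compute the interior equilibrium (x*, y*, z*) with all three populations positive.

From dz/dt = 0: 0.00237y* = 0.0663, so y* = 28.
From dx/dt = 0: 0.927(1 - x*/954) = 0.0234·28, giving x* = 954·(1 - 0.706) = 280.
From dy/dt = 0: 0.00197·280 - 0.249 = 0.0162z*, so z* = 0.303/0.0162 = 18.7.

x* ≈ 280, y* ≈ 28, z* ≈ 18.7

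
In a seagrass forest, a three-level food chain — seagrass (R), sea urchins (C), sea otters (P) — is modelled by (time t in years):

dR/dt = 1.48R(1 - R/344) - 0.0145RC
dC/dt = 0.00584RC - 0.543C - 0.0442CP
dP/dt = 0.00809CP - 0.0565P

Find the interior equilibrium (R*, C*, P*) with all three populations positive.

From dP/dt = 0: 0.00809C* = 0.0565, so C* = 6.98.
From dR/dt = 0: 1.48(1 - R*/344) = 0.0145·6.98, giving R* = 344·(1 - 0.0684) = 320.
From dC/dt = 0: 0.00584·320 - 0.543 = 0.0442P*, so P* = 1.33/0.0442 = 30.1.

R* ≈ 320, C* ≈ 6.98, P* ≈ 30.1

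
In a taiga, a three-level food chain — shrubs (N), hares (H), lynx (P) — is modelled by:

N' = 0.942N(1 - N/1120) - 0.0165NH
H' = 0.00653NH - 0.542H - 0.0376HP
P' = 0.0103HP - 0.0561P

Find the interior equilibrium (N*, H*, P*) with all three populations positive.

N* ≈ 1010, H* ≈ 5.45, P* ≈ 162

From dP/dt = 0: 0.0103H* = 0.0561, so H* = 5.45.
From dN/dt = 0: 0.942(1 - N*/1120) = 0.0165·5.45, giving N* = 1120·(1 - 0.0954) = 1010.
From dH/dt = 0: 0.00653·1010 - 0.542 = 0.0376P*, so P* = 6.07/0.0376 = 162.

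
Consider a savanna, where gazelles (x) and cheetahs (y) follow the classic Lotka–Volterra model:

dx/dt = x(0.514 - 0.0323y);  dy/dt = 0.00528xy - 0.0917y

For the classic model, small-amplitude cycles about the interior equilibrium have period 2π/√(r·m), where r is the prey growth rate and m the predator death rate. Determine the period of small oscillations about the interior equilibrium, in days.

T ≈ 28.9 days

Here r = 0.514 and m = 0.0917, so r·m = 0.0471.
ω = √0.0471 = 0.217 per day, hence T = 2π/ω ≈ 28.9 days.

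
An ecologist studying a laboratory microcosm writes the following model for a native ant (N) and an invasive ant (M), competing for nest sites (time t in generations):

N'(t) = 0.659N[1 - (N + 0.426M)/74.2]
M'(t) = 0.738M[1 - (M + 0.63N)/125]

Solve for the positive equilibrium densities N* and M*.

Setting both brackets to zero gives the nullclines N + 0.426M = 74.2 and 0.63N + M = 125.
Substituting M = 125 - 0.63N into the first: N(1 - 0.426·0.63) = 74.2 - 0.426·125.
So N* = 21/0.732 = 28.6, and then M* = 125 - 0.63·28.6 = 107.

N* ≈ 28.6, M* ≈ 107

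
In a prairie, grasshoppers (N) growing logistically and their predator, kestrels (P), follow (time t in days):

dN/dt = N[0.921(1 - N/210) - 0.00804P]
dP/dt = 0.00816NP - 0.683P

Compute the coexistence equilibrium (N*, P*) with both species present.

N* ≈ 83.7, P* ≈ 68.9

From dP/dt = 0 with P > 0: 0.00816N* = 0.683, so N* = 83.7.
Substitute into dN/dt = 0: 0.921(1 - 83.7/210) = 0.00804P*.
The bracket is 0.601, giving P* = 0.554/0.00804 = 68.9.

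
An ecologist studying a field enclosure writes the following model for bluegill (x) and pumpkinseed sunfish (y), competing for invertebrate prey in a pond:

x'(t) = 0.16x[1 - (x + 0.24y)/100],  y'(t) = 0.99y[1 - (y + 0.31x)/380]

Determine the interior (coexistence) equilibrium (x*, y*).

Setting both brackets to zero gives the nullclines x + 0.24y = 100 and 0.31x + y = 380.
Substituting y = 380 - 0.31x into the first: x(1 - 0.24·0.31) = 100 - 0.24·380.
So x* = 8.8/0.926 = 9.51, and then y* = 380 - 0.31·9.51 = 377.

x* ≈ 9.51, y* ≈ 377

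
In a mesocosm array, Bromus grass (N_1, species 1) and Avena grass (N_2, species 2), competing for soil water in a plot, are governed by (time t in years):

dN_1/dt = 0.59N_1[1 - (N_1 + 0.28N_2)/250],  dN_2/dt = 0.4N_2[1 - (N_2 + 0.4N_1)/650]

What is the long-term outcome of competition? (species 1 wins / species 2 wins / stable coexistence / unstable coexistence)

stable coexistence

Compare the nullcline intercepts: K1/α12 = 250/0.28 = 893 > K2 = 650; K2/α21 = 650/0.4 = 1620 > K1 = 250.
Since both inequalities hold, each species can invade when rare, so the interior equilibrium is stable.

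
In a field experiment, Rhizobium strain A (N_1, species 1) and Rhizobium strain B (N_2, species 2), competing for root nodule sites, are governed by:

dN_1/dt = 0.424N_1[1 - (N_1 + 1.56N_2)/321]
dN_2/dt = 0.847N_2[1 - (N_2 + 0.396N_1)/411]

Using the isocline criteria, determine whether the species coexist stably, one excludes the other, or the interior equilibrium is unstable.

species 2 excludes species 1

Compare the nullcline intercepts: K1/α12 = 321/1.56 = 206 < K2 = 411; K2/α21 = 411/0.396 = 1040 > K1 = 321.
Since the inequalities point opposite ways, species 2 can invade but species 1 cannot.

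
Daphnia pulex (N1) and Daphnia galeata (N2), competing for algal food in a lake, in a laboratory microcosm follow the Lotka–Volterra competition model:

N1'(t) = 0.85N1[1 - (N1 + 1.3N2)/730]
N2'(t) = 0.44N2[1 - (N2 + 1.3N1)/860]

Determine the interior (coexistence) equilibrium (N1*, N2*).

N1* ≈ 562, N2* ≈ 129

Setting both brackets to zero gives the nullclines N1 + 1.3N2 = 730 and 1.3N1 + N2 = 860.
Substituting N2 = 860 - 1.3N1 into the first: N1(1 - 1.3·1.3) = 730 - 1.3·860.
So N1* = -388/-0.69 = 562, and then N2* = 860 - 1.3·562 = 129.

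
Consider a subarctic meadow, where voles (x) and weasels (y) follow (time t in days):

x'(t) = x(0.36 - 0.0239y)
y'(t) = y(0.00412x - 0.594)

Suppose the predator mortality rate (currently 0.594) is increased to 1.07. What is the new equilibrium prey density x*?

x* ≈ 260

At the interior fixed point, setting dy/dt = 0 with y > 0 fixes x* = (predator death rate)/(xy coefficient) — independent of the other coefficients.
With the change, x* = 1.07/0.00412 = 260; it rises from 144.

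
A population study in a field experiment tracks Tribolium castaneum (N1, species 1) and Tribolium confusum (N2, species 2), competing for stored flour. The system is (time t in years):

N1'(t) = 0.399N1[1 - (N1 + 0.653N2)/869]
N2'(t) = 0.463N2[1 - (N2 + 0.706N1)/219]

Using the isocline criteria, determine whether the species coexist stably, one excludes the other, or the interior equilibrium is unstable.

Compare the nullcline intercepts: K1/α12 = 869/0.653 = 1330 > K2 = 219; K2/α21 = 219/0.706 = 310 < K1 = 869.
Since the inequalities point opposite ways, species 1 can invade but species 2 cannot.

species 1 excludes species 2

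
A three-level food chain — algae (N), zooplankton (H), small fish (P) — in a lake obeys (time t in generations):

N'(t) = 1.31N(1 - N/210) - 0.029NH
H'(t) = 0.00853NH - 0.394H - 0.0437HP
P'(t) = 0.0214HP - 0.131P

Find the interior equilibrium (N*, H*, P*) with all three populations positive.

N* ≈ 182, H* ≈ 6.12, P* ≈ 26.4

From dP/dt = 0: 0.0214H* = 0.131, so H* = 6.12.
From dN/dt = 0: 1.31(1 - N*/210) = 0.029·6.12, giving N* = 210·(1 - 0.136) = 182.
From dH/dt = 0: 0.00853·182 - 0.394 = 0.0437P*, so P* = 1.15/0.0437 = 26.4.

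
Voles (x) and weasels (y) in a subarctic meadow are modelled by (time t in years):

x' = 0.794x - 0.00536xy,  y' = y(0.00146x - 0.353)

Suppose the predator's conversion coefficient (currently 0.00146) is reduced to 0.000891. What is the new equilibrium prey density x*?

At the interior fixed point, setting dy/dt = 0 with y > 0 fixes x* = (predator death rate)/(xy coefficient) — independent of the other coefficients.
With the change, x* = 0.353/0.000891 = 396; it rises from 242.

x* ≈ 396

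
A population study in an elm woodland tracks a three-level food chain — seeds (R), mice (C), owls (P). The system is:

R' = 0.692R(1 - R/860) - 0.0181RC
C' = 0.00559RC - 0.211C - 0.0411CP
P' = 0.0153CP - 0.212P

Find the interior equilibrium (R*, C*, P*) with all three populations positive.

From dP/dt = 0: 0.0153C* = 0.212, so C* = 13.9.
From dR/dt = 0: 0.692(1 - R*/860) = 0.0181·13.9, giving R* = 860·(1 - 0.362) = 548.
From dC/dt = 0: 0.00559·548 - 0.211 = 0.0411P*, so P* = 2.85/0.0411 = 69.4.

R* ≈ 548, C* ≈ 13.9, P* ≈ 69.4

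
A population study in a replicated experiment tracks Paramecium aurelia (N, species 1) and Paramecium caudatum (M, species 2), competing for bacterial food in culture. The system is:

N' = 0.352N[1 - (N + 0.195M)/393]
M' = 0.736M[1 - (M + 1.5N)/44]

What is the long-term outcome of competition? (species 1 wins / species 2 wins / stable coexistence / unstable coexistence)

Compare the nullcline intercepts: K1/α12 = 393/0.195 = 2020 > K2 = 44; K2/α21 = 44/1.5 = 29.3 < K1 = 393.
Since the inequalities point opposite ways, species 1 can invade but species 2 cannot.

species 1 excludes species 2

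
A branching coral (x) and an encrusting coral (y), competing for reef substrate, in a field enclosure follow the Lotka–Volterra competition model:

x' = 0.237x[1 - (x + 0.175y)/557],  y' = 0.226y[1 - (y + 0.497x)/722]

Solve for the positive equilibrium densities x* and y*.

x* ≈ 472, y* ≈ 488

Setting both brackets to zero gives the nullclines x + 0.175y = 557 and 0.497x + y = 722.
Substituting y = 722 - 0.497x into the first: x(1 - 0.175·0.497) = 557 - 0.175·722.
So x* = 431/0.913 = 472, and then y* = 722 - 0.497·472 = 488.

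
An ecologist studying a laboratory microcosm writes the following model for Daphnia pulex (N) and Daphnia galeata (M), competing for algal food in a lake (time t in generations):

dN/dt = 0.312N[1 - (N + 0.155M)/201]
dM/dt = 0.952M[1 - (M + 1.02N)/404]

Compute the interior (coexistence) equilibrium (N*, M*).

Setting both brackets to zero gives the nullclines N + 0.155M = 201 and 1.02N + M = 404.
Substituting M = 404 - 1.02N into the first: N(1 - 0.155·1.02) = 201 - 0.155·404.
So N* = 138/0.842 = 164, and then M* = 404 - 1.02·164 = 236.

N* ≈ 164, M* ≈ 236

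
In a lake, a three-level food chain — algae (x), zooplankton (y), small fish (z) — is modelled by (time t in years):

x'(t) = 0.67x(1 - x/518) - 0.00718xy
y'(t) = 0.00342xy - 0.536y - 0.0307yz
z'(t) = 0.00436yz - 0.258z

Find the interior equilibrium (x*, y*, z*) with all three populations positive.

x* ≈ 190, y* ≈ 59.2, z* ≈ 3.65

From dz/dt = 0: 0.00436y* = 0.258, so y* = 59.2.
From dx/dt = 0: 0.67(1 - x*/518) = 0.00718·59.2, giving x* = 518·(1 - 0.634) = 190.
From dy/dt = 0: 0.00342·190 - 0.536 = 0.0307z*, so z* = 0.112/0.0307 = 3.65.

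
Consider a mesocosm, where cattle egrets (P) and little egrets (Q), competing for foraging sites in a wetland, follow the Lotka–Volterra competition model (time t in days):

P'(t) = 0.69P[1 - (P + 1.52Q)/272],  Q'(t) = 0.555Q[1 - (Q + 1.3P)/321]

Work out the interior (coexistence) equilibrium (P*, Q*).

P* ≈ 221, Q* ≈ 33.4

Setting both brackets to zero gives the nullclines P + 1.52Q = 272 and 1.3P + Q = 321.
Substituting Q = 321 - 1.3P into the first: P(1 - 1.52·1.3) = 272 - 1.52·321.
So P* = -216/-0.976 = 221, and then Q* = 321 - 1.3·221 = 33.4.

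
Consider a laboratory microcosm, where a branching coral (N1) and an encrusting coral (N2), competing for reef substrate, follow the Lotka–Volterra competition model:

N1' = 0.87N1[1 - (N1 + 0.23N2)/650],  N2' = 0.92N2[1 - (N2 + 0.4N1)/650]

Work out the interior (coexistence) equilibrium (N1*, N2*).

Setting both brackets to zero gives the nullclines N1 + 0.23N2 = 650 and 0.4N1 + N2 = 650.
Substituting N2 = 650 - 0.4N1 into the first: N1(1 - 0.23·0.4) = 650 - 0.23·650.
So N1* = 500/0.908 = 551, and then N2* = 650 - 0.4·551 = 430.

N1* ≈ 551, N2* ≈ 430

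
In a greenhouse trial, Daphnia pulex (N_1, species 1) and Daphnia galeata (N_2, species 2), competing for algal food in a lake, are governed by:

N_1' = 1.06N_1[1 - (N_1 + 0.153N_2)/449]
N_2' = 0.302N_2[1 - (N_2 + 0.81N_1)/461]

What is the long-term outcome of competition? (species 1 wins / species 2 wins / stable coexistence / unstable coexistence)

stable coexistence

Compare the nullcline intercepts: K1/α12 = 449/0.153 = 2930 > K2 = 461; K2/α21 = 461/0.81 = 569 > K1 = 449.
Since both inequalities hold, each species can invade when rare, so the interior equilibrium is stable.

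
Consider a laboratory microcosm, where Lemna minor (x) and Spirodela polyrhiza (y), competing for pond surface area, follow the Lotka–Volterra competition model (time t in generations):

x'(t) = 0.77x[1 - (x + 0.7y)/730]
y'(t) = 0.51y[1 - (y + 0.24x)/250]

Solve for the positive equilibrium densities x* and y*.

x* ≈ 667, y* ≈ 89.9

Setting both brackets to zero gives the nullclines x + 0.7y = 730 and 0.24x + y = 250.
Substituting y = 250 - 0.24x into the first: x(1 - 0.7·0.24) = 730 - 0.7·250.
So x* = 555/0.832 = 667, and then y* = 250 - 0.24·667 = 89.9.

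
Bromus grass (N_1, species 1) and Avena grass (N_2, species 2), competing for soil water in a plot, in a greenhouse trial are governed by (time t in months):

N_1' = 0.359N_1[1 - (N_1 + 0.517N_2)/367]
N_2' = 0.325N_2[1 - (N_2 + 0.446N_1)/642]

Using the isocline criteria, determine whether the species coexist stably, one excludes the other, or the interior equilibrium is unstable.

Compare the nullcline intercepts: K1/α12 = 367/0.517 = 710 > K2 = 642; K2/α21 = 642/0.446 = 1440 > K1 = 367.
Since both inequalities hold, each species can invade when rare, so the interior equilibrium is stable.

stable coexistence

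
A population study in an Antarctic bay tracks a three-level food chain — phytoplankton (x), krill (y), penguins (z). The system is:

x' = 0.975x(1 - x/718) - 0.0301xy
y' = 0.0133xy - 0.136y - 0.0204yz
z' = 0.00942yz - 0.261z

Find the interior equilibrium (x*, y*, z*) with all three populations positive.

From dz/dt = 0: 0.00942y* = 0.261, so y* = 27.7.
From dx/dt = 0: 0.975(1 - x*/718) = 0.0301·27.7, giving x* = 718·(1 - 0.855) = 104.
From dy/dt = 0: 0.0133·104 - 0.136 = 0.0204z*, so z* = 1.25/0.0204 = 61.

x* ≈ 104, y* ≈ 27.7, z* ≈ 61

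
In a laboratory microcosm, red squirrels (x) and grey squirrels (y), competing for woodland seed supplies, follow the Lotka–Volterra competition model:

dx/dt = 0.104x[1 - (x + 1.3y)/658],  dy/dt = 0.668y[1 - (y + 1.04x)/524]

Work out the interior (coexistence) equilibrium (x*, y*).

Setting both brackets to zero gives the nullclines x + 1.3y = 658 and 1.04x + y = 524.
Substituting y = 524 - 1.04x into the first: x(1 - 1.3·1.04) = 658 - 1.3·524.
So x* = -23.2/-0.352 = 65.9, and then y* = 524 - 1.04·65.9 = 455.

x* ≈ 65.9, y* ≈ 455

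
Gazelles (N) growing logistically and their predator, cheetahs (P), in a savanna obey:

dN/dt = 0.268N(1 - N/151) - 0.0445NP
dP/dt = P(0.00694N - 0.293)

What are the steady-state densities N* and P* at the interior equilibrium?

From dP/dt = 0 with P > 0: 0.00694N* = 0.293, so N* = 42.2.
Substitute into dN/dt = 0: 0.268(1 - 42.2/151) = 0.0445P*.
The bracket is 0.72, giving P* = 0.193/0.0445 = 4.34.

N* ≈ 42.2, P* ≈ 4.34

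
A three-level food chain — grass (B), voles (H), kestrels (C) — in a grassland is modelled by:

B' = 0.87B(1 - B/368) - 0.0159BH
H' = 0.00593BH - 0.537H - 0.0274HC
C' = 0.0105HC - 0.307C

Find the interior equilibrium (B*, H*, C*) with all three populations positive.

B* ≈ 171, H* ≈ 29.2, C* ≈ 17.5

From dC/dt = 0: 0.0105H* = 0.307, so H* = 29.2.
From dB/dt = 0: 0.87(1 - B*/368) = 0.0159·29.2, giving B* = 368·(1 - 0.534) = 171.
From dH/dt = 0: 0.00593·171 - 0.537 = 0.0274C*, so C* = 0.479/0.0274 = 17.5.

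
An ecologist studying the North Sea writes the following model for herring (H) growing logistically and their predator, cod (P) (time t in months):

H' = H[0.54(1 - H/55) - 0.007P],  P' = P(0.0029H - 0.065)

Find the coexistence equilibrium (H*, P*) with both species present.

H* ≈ 22.4, P* ≈ 45.7

From dP/dt = 0 with P > 0: 0.0029H* = 0.065, so H* = 22.4.
Substitute into dH/dt = 0: 0.54(1 - 22.4/55) = 0.007P*.
The bracket is 0.592, giving P* = 0.32/0.007 = 45.7.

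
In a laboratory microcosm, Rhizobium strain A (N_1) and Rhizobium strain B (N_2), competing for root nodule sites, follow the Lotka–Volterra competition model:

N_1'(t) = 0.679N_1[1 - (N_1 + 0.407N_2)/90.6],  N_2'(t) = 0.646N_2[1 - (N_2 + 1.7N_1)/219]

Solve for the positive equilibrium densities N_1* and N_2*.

Setting both brackets to zero gives the nullclines N_1 + 0.407N_2 = 90.6 and 1.7N_1 + N_2 = 219.
Substituting N_2 = 219 - 1.7N_1 into the first: N_1(1 - 0.407·1.7) = 90.6 - 0.407·219.
So N_1* = 1.47/0.308 = 4.76, and then N_2* = 219 - 1.7·4.76 = 211.

N_1* ≈ 4.76, N_2* ≈ 211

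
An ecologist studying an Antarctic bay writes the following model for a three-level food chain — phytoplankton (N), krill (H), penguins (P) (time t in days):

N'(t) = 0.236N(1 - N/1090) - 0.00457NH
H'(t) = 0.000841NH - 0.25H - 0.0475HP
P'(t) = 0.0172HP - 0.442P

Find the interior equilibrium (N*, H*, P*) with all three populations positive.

From dP/dt = 0: 0.0172H* = 0.442, so H* = 25.7.
From dN/dt = 0: 0.236(1 - N*/1090) = 0.00457·25.7, giving N* = 1090·(1 - 0.498) = 548.
From dH/dt = 0: 0.000841·548 - 0.25 = 0.0475P*, so P* = 0.211/0.0475 = 4.43.

N* ≈ 548, H* ≈ 25.7, P* ≈ 4.43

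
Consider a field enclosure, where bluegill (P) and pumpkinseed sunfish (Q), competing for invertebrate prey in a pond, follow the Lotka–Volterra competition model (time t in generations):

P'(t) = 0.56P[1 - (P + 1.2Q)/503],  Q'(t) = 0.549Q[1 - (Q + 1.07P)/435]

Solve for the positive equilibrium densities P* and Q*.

P* ≈ 66.9, Q* ≈ 363

Setting both brackets to zero gives the nullclines P + 1.2Q = 503 and 1.07P + Q = 435.
Substituting Q = 435 - 1.07P into the first: P(1 - 1.2·1.07) = 503 - 1.2·435.
So P* = -19/-0.284 = 66.9, and then Q* = 435 - 1.07·66.9 = 363.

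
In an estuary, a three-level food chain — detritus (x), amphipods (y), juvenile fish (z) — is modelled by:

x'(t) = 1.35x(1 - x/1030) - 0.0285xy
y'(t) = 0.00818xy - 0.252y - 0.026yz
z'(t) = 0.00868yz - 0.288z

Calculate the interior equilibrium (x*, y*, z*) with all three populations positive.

From dz/dt = 0: 0.00868y* = 0.288, so y* = 33.2.
From dx/dt = 0: 1.35(1 - x*/1030) = 0.0285·33.2, giving x* = 1030·(1 - 0.7) = 309.
From dy/dt = 0: 0.00818·309 - 0.252 = 0.026z*, so z* = 2.27/0.026 = 87.4.

x* ≈ 309, y* ≈ 33.2, z* ≈ 87.4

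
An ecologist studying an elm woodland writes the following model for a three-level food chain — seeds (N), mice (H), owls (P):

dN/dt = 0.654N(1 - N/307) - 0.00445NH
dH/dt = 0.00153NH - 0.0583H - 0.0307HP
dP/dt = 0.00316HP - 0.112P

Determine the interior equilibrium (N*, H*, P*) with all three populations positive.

N* ≈ 233, H* ≈ 35.4, P* ≈ 9.71

From dP/dt = 0: 0.00316H* = 0.112, so H* = 35.4.
From dN/dt = 0: 0.654(1 - N*/307) = 0.00445·35.4, giving N* = 307·(1 - 0.241) = 233.
From dH/dt = 0: 0.00153·233 - 0.0583 = 0.0307P*, so P* = 0.298/0.0307 = 9.71.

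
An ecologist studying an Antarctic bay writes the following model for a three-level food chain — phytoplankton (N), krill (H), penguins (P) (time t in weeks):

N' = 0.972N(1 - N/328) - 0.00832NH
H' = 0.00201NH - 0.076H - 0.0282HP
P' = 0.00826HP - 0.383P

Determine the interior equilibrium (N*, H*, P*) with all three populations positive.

From dP/dt = 0: 0.00826H* = 0.383, so H* = 46.4.
From dN/dt = 0: 0.972(1 - N*/328) = 0.00832·46.4, giving N* = 328·(1 - 0.397) = 198.
From dH/dt = 0: 0.00201·198 - 0.076 = 0.0282P*, so P* = 0.322/0.0282 = 11.4.

N* ≈ 198, H* ≈ 46.4, P* ≈ 11.4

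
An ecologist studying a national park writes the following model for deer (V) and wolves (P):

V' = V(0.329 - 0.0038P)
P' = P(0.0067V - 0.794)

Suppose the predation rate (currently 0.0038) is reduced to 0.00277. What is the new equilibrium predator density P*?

P* ≈ 119

At the interior fixed point, setting dV/dt = 0 with V > 0 fixes P* = (prey growth rate)/(VP coefficient) — independent of the other coefficients.
With the change, P* = 0.329/0.00277 = 119; it rises from 86.6.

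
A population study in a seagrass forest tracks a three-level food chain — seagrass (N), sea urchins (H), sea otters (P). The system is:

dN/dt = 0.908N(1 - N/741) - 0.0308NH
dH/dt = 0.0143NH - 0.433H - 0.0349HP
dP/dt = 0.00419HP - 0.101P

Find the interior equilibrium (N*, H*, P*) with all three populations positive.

N* ≈ 135, H* ≈ 24.1, P* ≈ 43

From dP/dt = 0: 0.00419H* = 0.101, so H* = 24.1.
From dN/dt = 0: 0.908(1 - N*/741) = 0.0308·24.1, giving N* = 741·(1 - 0.818) = 135.
From dH/dt = 0: 0.0143·135 - 0.433 = 0.0349P*, so P* = 1.5/0.0349 = 43.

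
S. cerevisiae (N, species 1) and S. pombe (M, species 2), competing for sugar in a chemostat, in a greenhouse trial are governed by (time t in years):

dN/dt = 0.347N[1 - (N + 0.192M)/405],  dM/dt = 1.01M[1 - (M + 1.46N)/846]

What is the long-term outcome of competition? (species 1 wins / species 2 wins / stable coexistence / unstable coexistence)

stable coexistence

Compare the nullcline intercepts: K1/α12 = 405/0.192 = 2110 > K2 = 846; K2/α21 = 846/1.46 = 579 > K1 = 405.
Since both inequalities hold, each species can invade when rare, so the interior equilibrium is stable.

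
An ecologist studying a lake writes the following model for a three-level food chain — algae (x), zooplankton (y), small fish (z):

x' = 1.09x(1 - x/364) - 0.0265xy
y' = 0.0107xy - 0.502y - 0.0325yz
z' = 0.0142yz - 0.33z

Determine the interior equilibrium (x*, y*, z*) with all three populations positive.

x* ≈ 158, y* ≈ 23.2, z* ≈ 36.7

From dz/dt = 0: 0.0142y* = 0.33, so y* = 23.2.
From dx/dt = 0: 1.09(1 - x*/364) = 0.0265·23.2, giving x* = 364·(1 - 0.565) = 158.
From dy/dt = 0: 0.0107·158 - 0.502 = 0.0325z*, so z* = 1.19/0.0325 = 36.7.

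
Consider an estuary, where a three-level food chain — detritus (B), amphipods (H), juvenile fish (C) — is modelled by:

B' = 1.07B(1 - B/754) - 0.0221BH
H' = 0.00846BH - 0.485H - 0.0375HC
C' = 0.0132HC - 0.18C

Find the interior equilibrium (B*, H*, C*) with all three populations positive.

From dC/dt = 0: 0.0132H* = 0.18, so H* = 13.6.
From dB/dt = 0: 1.07(1 - B*/754) = 0.0221·13.6, giving B* = 754·(1 - 0.282) = 542.
From dH/dt = 0: 0.00846·542 - 0.485 = 0.0375C*, so C* = 4.1/0.0375 = 109.

B* ≈ 542, H* ≈ 13.6, C* ≈ 109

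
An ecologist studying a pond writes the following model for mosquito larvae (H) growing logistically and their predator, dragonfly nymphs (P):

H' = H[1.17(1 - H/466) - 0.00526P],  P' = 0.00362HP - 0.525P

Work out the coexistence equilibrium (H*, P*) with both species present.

From dP/dt = 0 with P > 0: 0.00362H* = 0.525, so H* = 145.
Substitute into dH/dt = 0: 1.17(1 - 145/466) = 0.00526P*.
The bracket is 0.689, giving P* = 0.806/0.00526 = 153.

H* ≈ 145, P* ≈ 153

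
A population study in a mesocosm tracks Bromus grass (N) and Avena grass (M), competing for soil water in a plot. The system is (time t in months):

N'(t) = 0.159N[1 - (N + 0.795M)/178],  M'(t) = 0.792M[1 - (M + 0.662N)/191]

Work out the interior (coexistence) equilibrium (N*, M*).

Setting both brackets to zero gives the nullclines N + 0.795M = 178 and 0.662N + M = 191.
Substituting M = 191 - 0.662N into the first: N(1 - 0.795·0.662) = 178 - 0.795·191.
So N* = 26.2/0.474 = 55.2, and then M* = 191 - 0.662·55.2 = 154.

N* ≈ 55.2, M* ≈ 154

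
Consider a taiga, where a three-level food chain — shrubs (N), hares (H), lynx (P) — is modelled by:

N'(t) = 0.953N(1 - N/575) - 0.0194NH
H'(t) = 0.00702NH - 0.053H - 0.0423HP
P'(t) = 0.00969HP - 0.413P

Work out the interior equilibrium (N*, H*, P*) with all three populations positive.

From dP/dt = 0: 0.00969H* = 0.413, so H* = 42.6.
From dN/dt = 0: 0.953(1 - N*/575) = 0.0194·42.6, giving N* = 575·(1 - 0.868) = 76.1.
From dH/dt = 0: 0.00702·76.1 - 0.053 = 0.0423P*, so P* = 0.481/0.0423 = 11.4.

N* ≈ 76.1, H* ≈ 42.6, P* ≈ 11.4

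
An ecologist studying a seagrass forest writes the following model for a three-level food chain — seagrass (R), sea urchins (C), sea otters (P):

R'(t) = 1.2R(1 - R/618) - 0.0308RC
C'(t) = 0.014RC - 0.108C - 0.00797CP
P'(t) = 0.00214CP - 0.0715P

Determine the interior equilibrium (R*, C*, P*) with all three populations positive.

From dP/dt = 0: 0.00214C* = 0.0715, so C* = 33.4.
From dR/dt = 0: 1.2(1 - R*/618) = 0.0308·33.4, giving R* = 618·(1 - 0.858) = 88.
From dC/dt = 0: 0.014·88 - 0.108 = 0.00797P*, so P* = 1.12/0.00797 = 141.

R* ≈ 88, C* ≈ 33.4, P* ≈ 141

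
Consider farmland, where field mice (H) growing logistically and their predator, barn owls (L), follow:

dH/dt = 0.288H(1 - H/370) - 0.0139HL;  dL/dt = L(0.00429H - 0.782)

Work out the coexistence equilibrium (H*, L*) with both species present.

H* ≈ 182, L* ≈ 10.5

From dL/dt = 0 with L > 0: 0.00429H* = 0.782, so H* = 182.
Substitute into dH/dt = 0: 0.288(1 - 182/370) = 0.0139L*.
The bracket is 0.507, giving L* = 0.146/0.0139 = 10.5.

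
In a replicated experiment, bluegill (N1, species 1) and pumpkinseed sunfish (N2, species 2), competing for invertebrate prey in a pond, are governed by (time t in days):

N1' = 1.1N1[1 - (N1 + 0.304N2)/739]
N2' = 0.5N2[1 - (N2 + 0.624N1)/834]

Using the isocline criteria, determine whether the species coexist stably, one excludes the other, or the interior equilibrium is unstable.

stable coexistence

Compare the nullcline intercepts: K1/α12 = 739/0.304 = 2430 > K2 = 834; K2/α21 = 834/0.624 = 1340 > K1 = 739.
Since both inequalities hold, each species can invade when rare, so the interior equilibrium is stable.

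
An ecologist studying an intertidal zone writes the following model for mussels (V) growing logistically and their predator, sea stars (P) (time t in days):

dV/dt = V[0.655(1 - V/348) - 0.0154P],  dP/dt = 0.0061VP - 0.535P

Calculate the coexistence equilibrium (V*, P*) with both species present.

V* ≈ 87.7, P* ≈ 31.8

From dP/dt = 0 with P > 0: 0.0061V* = 0.535, so V* = 87.7.
Substitute into dV/dt = 0: 0.655(1 - 87.7/348) = 0.0154P*.
The bracket is 0.748, giving P* = 0.49/0.0154 = 31.8.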